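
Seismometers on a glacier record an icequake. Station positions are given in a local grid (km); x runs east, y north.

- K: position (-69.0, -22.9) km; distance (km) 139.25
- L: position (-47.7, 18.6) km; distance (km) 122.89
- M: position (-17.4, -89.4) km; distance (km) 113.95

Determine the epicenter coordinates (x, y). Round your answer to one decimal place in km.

70.1 km east, -16.4 km north

Circle about each station: (x + 69.0)² + (y + 22.9)² = 139.25²; (x + 47.7)² + (y − 18.6)² = 122.89²; (x + 17.4)² + (y + 89.4)² = 113.95².
Subtracting the K equation from the L and M equations removes the quadratic terms:
42.6 x + 83.0 y = 1624.45
103.2 x − 133.0 y = 9415.67
Solving the 2×2 system: x ≈ 70.1, y ≈ -16.4 km.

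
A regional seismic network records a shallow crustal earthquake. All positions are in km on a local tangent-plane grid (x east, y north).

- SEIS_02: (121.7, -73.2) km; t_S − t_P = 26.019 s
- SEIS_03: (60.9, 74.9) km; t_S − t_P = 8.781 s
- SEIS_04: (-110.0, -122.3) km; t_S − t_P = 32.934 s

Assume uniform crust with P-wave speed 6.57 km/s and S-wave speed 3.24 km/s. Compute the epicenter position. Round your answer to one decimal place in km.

Distance from S−P lag: d = Δt · v_P v_S / (v_P − v_S) = Δt · (6.57·3.24)/(6.57−3.24) ≈ 6.3924·Δt.
So d_SEIS_02 = 166.32, d_SEIS_03 = 56.13, d_SEIS_04 = 210.53 km.
Circle about each station: (x − 121.7)² + (y + 73.2)² = 166.32²; (x − 60.9)² + (y − 74.9)² = 56.13²; (x + 110.0)² + (y + 122.3)² = 210.53².
Subtracting the SEIS_02 equation from the SEIS_03 and SEIS_04 equations removes the quadratic terms:
-121.6 x + 296.2 y = 13661.46
-463.4 x − 98.2 y = -9772.38
Solving the 2×2 system: x ≈ 10.4, y ≈ 50.4 km.

10.4 km east, 50.4 km north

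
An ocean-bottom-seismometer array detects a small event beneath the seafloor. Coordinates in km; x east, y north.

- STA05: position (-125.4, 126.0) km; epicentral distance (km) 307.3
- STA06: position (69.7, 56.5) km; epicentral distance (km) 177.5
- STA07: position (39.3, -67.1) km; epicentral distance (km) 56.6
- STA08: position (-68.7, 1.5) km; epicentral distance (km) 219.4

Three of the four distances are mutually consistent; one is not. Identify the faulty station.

Solve using three stations at a time. Using STA05, STA06, STA07 (subtract circle equations pairwise → linear system) gives (x, y) ≈ (57.9, -120.6).
Distances from that point to each station vs reported:
  STA05: calculated 307.3 vs reported 307.3 → residual 0.0 km
  STA06: calculated 177.5 vs reported 177.5 → residual 0.0 km
  STA07: calculated 56.7 vs reported 56.6 → residual 0.1 km
  STA08: calculated 175.9 vs reported 219.4 → residual 43.5 km
STA05, STA06, STA07 are mutually consistent (residuals ≈ 0); STA08 is off by 43.5 km.

STA08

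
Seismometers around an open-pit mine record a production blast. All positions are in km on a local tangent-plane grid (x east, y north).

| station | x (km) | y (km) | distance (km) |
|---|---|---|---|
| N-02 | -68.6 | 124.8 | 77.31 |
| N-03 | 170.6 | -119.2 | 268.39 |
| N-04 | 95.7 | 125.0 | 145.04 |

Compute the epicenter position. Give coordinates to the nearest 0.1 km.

Circle about each station: (x + 68.6)² + (y − 124.8)² = 77.31²; (x − 170.6)² + (y + 119.2)² = 268.39²; (x − 95.7)² + (y − 125.0)² = 145.04².
Subtracting pairs of circle equations eliminates x²+y² and gives linear equations (the radical axes):
478.4 x − 488.0 y = -43024.36
328.6 x + 0.4 y = -10557.28
Solving the 2×2 system: x ≈ -32.2, y ≈ 56.6 km.
Check against N-02 (with the unrounded x, y): √((x + 68.6)²+(y − 124.8)²) = 77.31 ≈ 77.31 km. ✓

-32.2 km east, 56.6 km north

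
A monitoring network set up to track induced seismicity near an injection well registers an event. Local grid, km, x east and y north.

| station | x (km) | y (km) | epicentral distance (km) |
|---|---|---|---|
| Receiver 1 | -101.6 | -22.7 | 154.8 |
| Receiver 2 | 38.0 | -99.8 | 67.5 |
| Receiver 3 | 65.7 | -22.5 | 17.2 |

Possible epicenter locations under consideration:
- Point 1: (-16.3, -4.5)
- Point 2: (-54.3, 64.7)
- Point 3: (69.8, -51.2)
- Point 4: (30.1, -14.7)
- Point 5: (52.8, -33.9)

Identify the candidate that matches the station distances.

For each candidate, compare |candidate − station| to the reported distance:
Point 1: residuals Receiver 1 67.6, Receiver 2 42.2, Receiver 3 66.8 → max 67.6 km
Point 2: residuals Receiver 1 55.4, Receiver 2 121.1, Receiver 3 131.1 → max 131.1 km
Point 3: residuals Receiver 1 19.0, Receiver 2 9.4, Receiver 3 11.8 → max 19.0 km
Point 4: residuals Receiver 1 22.9, Receiver 2 18.0, Receiver 3 19.2 → max 22.9 km
Point 5: residuals Receiver 1 0.0, Receiver 2 0.0, Receiver 3 0.0 → max 0.0 km
Only Point 5 has all residuals ≈ 0.

Point 5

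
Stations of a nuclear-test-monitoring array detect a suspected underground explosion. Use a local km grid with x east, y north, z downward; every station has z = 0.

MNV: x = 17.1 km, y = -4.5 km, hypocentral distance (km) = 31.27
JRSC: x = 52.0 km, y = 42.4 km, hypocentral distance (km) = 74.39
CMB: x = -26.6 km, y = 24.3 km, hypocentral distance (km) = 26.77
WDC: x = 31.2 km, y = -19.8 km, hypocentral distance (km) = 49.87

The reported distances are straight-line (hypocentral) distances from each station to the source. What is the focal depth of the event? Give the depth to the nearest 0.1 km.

Each station gives a sphere (x−x_i)² + (y−y_i)² + z² = d_i² (stations at z=0).
Subtracting the MNV sphere from JRSC and CMB: z² cancels, leaving linear equations in x and y:
69.8 x + 93.8 y = -366.96
-87.4 x + 57.6 y = 1246.57
Solving: x ≈ -11.300, y ≈ 4.496 km (keep extra digits for the depth step; rounded: -11.3, 4.5).
Then from the MNV sphere: z² = 31.27² − (x − 17.1)² − (y + 4.5)² with x = -11.300, y = 4.496, so z ≈ 9.504 ≈ 9.5 km.
Check against WDC (with the unrounded solution): distance 49.87 ≈ 49.87 km. ✓

9.5 km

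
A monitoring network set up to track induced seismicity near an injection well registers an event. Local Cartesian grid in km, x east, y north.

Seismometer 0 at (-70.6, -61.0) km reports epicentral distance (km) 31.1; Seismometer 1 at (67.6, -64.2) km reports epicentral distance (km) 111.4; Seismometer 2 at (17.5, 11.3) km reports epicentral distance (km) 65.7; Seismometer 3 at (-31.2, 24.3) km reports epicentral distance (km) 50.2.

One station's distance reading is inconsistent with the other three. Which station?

Solve using three stations at a time. Using Seismometer 1, Seismometer 2, Seismometer 3 (subtract circle equations pairwise → linear system) gives (x, y) ≈ (-36.9, -25.5).
Distances from that point to each station vs reported:
  Seismometer 0: calculated 48.9 vs reported 31.1 → residual 17.8 km
  Seismometer 1: calculated 111.4 vs reported 111.4 → residual 0.0 km
  Seismometer 2: calculated 65.7 vs reported 65.7 → residual 0.0 km
  Seismometer 3: calculated 50.2 vs reported 50.2 → residual 0.0 km
Seismometer 1, Seismometer 2, Seismometer 3 are mutually consistent (residuals ≈ 0); Seismometer 0 is off by 17.8 km.

Seismometer 0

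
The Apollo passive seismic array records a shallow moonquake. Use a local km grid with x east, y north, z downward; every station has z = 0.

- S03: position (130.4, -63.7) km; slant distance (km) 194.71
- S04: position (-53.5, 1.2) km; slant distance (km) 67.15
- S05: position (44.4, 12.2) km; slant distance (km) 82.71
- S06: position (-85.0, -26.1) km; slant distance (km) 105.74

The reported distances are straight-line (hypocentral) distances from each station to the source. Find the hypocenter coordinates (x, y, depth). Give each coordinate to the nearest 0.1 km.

Each station gives a sphere (x−x_i)² + (y−y_i)² + z² = d_i² (stations at z=0).
Subtracting the S03 sphere from S04 and S05: z² cancels, leaving linear equations in x and y:
-367.8 x + 129.8 y = 15204.70
-172.0 x + 151.8 y = 12129.39
Solving: x ≈ -21.897, y ≈ 55.093 km (keep extra digits for the depth step; rounded: -21.9, 55.1).
Then from the S03 sphere: z² = 194.71² − (x − 130.4)² − (y + 63.7)² with x = -21.897, y = 55.093, so z ≈ 24.614 ≈ 24.6 km.
Check against S06 (with the unrounded solution): distance 105.74 ≈ 105.74 km. ✓

x ≈ -21.9 km, y ≈ 55.1 km, depth ≈ 24.6 km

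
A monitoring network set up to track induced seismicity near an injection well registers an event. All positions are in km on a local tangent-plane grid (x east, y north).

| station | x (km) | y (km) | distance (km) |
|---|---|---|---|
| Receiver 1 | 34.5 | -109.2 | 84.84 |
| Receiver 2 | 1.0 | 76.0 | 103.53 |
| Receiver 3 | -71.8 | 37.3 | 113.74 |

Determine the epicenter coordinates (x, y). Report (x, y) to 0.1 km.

x ≈ 23.3 km, y ≈ -25.1 km

Circle about each station: (x − 34.5)² + (y + 109.2)² = 84.84²; (x − 1.0)² + (y − 76.0)² = 103.53²; (x + 71.8)² + (y − 37.3)² = 113.74².
Subtracting the Receiver 1 equation from the Receiver 2 and Receiver 3 equations removes the quadratic terms:
-67.0 x + 370.4 y = -10858.53
-212.6 x + 293.0 y = -12307.32
Solving the 2×2 system: x ≈ 23.3, y ≈ -25.1 km.
Check against Receiver 1 (with the unrounded x, y): √((x − 34.5)²+(y + 109.2)²) = 84.84 ≈ 84.84 km. ✓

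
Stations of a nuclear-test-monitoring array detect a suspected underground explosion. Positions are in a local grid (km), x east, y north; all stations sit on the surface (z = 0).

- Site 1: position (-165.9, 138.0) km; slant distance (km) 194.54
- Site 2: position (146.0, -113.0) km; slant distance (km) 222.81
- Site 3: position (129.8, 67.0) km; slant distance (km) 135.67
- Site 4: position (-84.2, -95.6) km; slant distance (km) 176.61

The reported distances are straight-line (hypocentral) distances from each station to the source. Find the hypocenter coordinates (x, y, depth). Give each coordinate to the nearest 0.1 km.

Each station gives a sphere (x−x_i)² + (y−y_i)² + z² = d_i² (stations at z=0).
Subtracting the Site 1 sphere from Site 2 and Site 3: z² cancels, leaving linear equations in x and y:
623.8 x − 502.0 y = -24280.29
591.4 x − 142.0 y = -5790.31
Solving: x ≈ 2.597, y ≈ 51.595 km (keep extra digits for the depth step; rounded: 2.6, 51.6).
Then from the Site 1 sphere: z² = 194.54² − (x + 165.9)² − (y − 138.0)² with x = 2.597, y = 51.595, so z ≈ 44.595 ≈ 44.6 km.

(2.6, 51.6, 44.6)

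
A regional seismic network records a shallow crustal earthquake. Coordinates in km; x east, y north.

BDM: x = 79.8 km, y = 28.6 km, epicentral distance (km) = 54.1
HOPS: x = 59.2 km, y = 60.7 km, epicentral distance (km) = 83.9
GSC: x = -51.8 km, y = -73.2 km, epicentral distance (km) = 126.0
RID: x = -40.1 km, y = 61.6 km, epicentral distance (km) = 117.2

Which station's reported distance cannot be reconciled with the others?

Solve using three stations at a time. Using BDM, HOPS, GSC (subtract circle equations pairwise → linear system) gives (x, y) ≈ (63.8, -23.1).
Distances from that point to each station vs reported:
  BDM: calculated 54.1 vs reported 54.1 → residual 0.0 km
  HOPS: calculated 83.9 vs reported 83.9 → residual 0.0 km
  GSC: calculated 126.0 vs reported 126.0 → residual 0.0 km
  RID: calculated 134.0 vs reported 117.2 → residual 16.8 km
BDM, HOPS, GSC are mutually consistent (residuals ≈ 0); RID is off by 16.8 km.

RID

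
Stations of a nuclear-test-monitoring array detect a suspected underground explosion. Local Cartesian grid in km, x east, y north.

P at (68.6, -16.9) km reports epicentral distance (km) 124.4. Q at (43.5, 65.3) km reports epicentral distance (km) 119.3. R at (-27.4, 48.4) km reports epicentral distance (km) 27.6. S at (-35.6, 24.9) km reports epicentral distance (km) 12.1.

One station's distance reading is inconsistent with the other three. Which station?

Q

Solve using three stations at a time. Using P, R, S (subtract circle equations pairwise → linear system) gives (x, y) ≈ (-47.0, 29.0).
Distances from that point to each station vs reported:
  P: calculated 124.4 vs reported 124.4 → residual 0.0 km
  Q: calculated 97.5 vs reported 119.3 → residual 21.8 km
  R: calculated 27.6 vs reported 27.6 → residual 0.0 km
  S: calculated 12.1 vs reported 12.1 → residual 0.0 km
P, R, S are mutually consistent (residuals ≈ 0); Q is off by 21.8 km.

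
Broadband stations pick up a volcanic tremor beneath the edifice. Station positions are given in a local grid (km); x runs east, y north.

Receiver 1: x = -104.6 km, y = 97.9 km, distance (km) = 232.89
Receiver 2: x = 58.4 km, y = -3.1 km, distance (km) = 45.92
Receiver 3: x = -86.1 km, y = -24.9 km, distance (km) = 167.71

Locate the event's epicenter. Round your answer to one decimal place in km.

(80.6, -43.3)

Circle about each station: (x + 104.6)² + (y − 97.9)² = 232.89²; (x − 58.4)² + (y + 3.1)² = 45.92²; (x + 86.1)² + (y + 24.9)² = 167.71².
Subtracting the Receiver 1 equation from the Receiver 2 and Receiver 3 equations removes the quadratic terms:
326.0 x − 202.0 y = 35023.71
37.0 x − 245.6 y = 13618.76
Solving the 2×2 system: x ≈ 80.6, y ≈ -43.3 km.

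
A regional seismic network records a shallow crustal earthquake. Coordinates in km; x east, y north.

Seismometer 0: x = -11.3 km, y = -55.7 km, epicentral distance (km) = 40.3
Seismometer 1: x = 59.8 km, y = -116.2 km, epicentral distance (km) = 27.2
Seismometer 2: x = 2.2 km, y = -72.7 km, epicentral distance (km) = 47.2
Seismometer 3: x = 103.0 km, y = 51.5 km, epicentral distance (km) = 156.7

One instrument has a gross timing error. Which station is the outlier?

Solve using three stations at a time. Using Seismometer 1, Seismometer 2, Seismometer 3 (subtract circle equations pairwise → linear system) gives (x, y) ≈ (44.4, -93.8).
Distances from that point to each station vs reported:
  Seismometer 0: calculated 67.5 vs reported 40.3 → residual 27.2 km
  Seismometer 1: calculated 27.2 vs reported 27.2 → residual 0.0 km
  Seismometer 2: calculated 47.2 vs reported 47.2 → residual 0.0 km
  Seismometer 3: calculated 156.7 vs reported 156.7 → residual 0.0 km
Seismometer 1, Seismometer 2, Seismometer 3 are mutually consistent (residuals ≈ 0); Seismometer 0 is off by 27.2 km.

Seismometer 0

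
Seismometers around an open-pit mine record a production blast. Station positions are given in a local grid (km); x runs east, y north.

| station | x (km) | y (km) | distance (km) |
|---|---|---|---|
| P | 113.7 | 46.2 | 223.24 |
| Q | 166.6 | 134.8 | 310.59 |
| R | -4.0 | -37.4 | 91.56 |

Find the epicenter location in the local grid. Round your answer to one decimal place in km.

-95.4 km east, -32.0 km north

Circle about each station: (x − 113.7)² + (y − 46.2)² = 223.24²; (x − 166.6)² + (y − 134.8)² = 310.59²; (x + 4.0)² + (y + 37.4)² = 91.56².
Subtracting the P equation from the Q and R equations removes the quadratic terms:
105.8 x + 177.2 y = -15765.58
-235.4 x − 167.2 y = 27805.49
Solving the 2×2 system: x ≈ -95.4, y ≈ -32.0 km.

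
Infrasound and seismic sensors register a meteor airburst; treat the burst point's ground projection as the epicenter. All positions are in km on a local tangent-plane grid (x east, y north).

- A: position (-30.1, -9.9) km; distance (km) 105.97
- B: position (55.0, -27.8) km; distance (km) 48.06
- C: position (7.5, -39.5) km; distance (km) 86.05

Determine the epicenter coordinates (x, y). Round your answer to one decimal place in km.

Circle about each station: (x + 30.1)² + (y + 9.9)² = 105.97²; (x − 55.0)² + (y + 27.8)² = 48.06²; (x − 7.5)² + (y + 39.5)² = 86.05².
Subtracting the A equation from the B and C equations removes the quadratic terms:
170.2 x − 35.8 y = 11713.70
75.2 x − 59.2 y = 4437.52
Solving the 2×2 system: x ≈ 72.4, y ≈ 17.0 km.

72.4 km east, 17.0 km north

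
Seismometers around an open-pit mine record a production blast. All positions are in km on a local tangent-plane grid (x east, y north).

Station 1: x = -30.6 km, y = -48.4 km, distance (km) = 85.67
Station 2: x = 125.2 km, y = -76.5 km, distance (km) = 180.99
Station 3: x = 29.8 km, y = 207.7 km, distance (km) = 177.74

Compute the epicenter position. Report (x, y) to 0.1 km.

(-16.5, 36.1)

Circle about each station: (x + 30.6)² + (y + 48.4)² = 85.67²; (x − 125.2)² + (y + 76.5)² = 180.99²; (x − 29.8)² + (y − 207.7)² = 177.74².
Subtracting pairs of circle equations eliminates x²+y² and gives linear equations (the radical axes):
311.6 x − 56.2 y = -7169.66
120.8 x + 512.2 y = 16496.25
Solving the 2×2 system: x ≈ -16.5, y ≈ 36.1 km.
Check against Station 1 (with the unrounded x, y): √((x + 30.6)²+(y + 48.4)²) = 85.67 ≈ 85.67 km. ✓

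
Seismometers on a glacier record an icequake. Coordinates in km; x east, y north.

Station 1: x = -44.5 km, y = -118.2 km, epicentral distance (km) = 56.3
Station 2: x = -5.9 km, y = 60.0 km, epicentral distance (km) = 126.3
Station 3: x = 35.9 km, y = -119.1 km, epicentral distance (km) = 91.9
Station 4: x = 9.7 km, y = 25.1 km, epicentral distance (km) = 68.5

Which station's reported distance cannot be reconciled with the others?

Solve using three stations at a time. Using Station 1, Station 2, Station 3 (subtract circle equations pairwise → linear system) gives (x, y) ≈ (-36.5, -62.5).
Distances from that point to each station vs reported:
  Station 1: calculated 56.3 vs reported 56.3 → residual 0.0 km
  Station 2: calculated 126.3 vs reported 126.3 → residual 0.0 km
  Station 3: calculated 91.9 vs reported 91.9 → residual 0.0 km
  Station 4: calculated 99.0 vs reported 68.5 → residual 30.5 km
Station 1, Station 2, Station 3 are mutually consistent (residuals ≈ 0); Station 4 is off by 30.5 km.

Station 4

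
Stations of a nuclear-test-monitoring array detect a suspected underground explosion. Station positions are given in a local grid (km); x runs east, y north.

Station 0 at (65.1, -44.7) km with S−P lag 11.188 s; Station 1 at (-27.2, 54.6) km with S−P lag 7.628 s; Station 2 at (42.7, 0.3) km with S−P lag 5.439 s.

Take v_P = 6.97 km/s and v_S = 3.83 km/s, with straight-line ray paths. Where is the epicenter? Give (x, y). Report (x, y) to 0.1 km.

Distance from S−P lag: d = Δt · v_P v_S / (v_P − v_S) = Δt · (6.97·3.83)/(6.97−3.83) ≈ 8.5016·Δt.
So d_Station 0 = 95.12, d_Station 1 = 64.85, d_Station 2 = 46.24 km.
Circle about each station: (x − 65.1)² + (y + 44.7)² = 95.12²; (x + 27.2)² + (y − 54.6)² = 64.85²; (x − 42.7)² + (y − 0.3)² = 46.24².
Subtracting pairs of circle equations eliminates x²+y² and gives linear equations (the radical axes):
-184.6 x + 198.6 y = 2327.19
-44.8 x + 90.0 y = 2496.96
Solving the 2×2 system: x ≈ 37.1, y ≈ 46.2 km.

37.1 km east, 46.2 km north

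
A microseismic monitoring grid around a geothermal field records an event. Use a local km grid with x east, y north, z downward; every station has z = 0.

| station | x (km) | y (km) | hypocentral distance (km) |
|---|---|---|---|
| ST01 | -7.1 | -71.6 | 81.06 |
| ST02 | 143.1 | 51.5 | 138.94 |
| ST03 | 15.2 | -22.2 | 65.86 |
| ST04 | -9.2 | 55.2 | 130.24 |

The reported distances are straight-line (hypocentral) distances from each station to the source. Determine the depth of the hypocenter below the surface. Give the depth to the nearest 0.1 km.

Each station gives a sphere (x−x_i)² + (y−y_i)² + z² = d_i² (stations at z=0).
Subtracting the ST01 sphere from ST02 and ST03: z² cancels, leaving linear equations in x and y:
300.4 x + 246.2 y = 5219.29
44.6 x + 98.8 y = -2219.91
Solving: x ≈ 56.806, y ≈ -48.112 km (keep extra digits for the depth step; rounded: 56.8, -48.1).
Then from the ST01 sphere: z² = 81.06² − (x + 7.1)² − (y + 71.6)² with x = 56.806, y = -48.112, so z ≈ 43.989 ≈ 44.0 km.

44.0 km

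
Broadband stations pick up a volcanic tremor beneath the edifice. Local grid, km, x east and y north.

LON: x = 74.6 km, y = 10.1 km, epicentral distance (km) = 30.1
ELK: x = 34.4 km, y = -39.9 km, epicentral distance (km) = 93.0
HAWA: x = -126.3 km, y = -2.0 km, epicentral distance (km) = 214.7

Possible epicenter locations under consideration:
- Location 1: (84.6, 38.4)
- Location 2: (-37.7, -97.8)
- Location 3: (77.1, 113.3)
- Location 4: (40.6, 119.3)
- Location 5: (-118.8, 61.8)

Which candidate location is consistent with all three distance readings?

For each candidate, compare |candidate − station| to the reported distance:
Location 1: residuals LON 0.1, ELK 0.0, HAWA 0.0 → max 0.1 km
Location 2: residuals LON 125.6, ELK 0.5, HAWA 84.2 → max 125.6 km
Location 3: residuals LON 73.1, ELK 66.0, HAWA 19.1 → max 73.1 km
Location 4: residuals LON 84.3, ELK 66.3, HAWA 8.4 → max 84.3 km
Location 5: residuals LON 170.1, ELK 90.9, HAWA 150.5 → max 170.1 km
Only Location 1 has all residuals ≈ 0.

Location 1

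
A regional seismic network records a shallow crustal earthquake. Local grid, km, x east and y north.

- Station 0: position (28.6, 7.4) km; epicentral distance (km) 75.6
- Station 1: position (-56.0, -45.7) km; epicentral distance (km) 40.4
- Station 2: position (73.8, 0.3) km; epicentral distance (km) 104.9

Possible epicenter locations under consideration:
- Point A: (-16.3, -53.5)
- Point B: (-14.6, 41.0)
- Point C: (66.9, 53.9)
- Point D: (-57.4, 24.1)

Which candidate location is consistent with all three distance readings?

For each candidate, compare |candidate − station| to the reported distance:
Point A: residuals Station 0 0.1, Station 1 0.1, Station 2 0.0 → max 0.1 km
Point B: residuals Station 0 20.9, Station 1 55.7, Station 2 7.6 → max 55.7 km
Point C: residuals Station 0 15.4, Station 1 117.8, Station 2 50.9 → max 117.8 km
Point D: residuals Station 0 12.0, Station 1 29.4, Station 2 28.4 → max 29.4 km
Only Point A has all residuals ≈ 0.

Point A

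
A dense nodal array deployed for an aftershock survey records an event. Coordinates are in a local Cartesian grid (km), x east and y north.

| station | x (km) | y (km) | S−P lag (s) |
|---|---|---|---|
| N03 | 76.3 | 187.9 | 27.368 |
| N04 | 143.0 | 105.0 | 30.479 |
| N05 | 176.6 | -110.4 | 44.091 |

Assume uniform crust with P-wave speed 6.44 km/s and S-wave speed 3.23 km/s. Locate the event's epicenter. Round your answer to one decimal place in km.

(-50.1, 63.5)

Distance from S−P lag: d = Δt · v_P v_S / (v_P − v_S) = Δt · (6.44·3.23)/(6.44−3.23) ≈ 6.4801·Δt.
So d_N03 = 177.35, d_N04 = 197.51, d_N05 = 285.72 km.
Circle about each station: (x − 76.3)² + (y − 187.9)² = 177.35²; (x − 143.0)² + (y − 105.0)² = 197.51²; (x − 176.6)² + (y + 110.4)² = 285.72².
Subtracting the N03 equation from the N04 and N05 equations removes the quadratic terms:
133.4 x − 165.8 y = -17211.28
200.6 x − 596.6 y = -47935.28
Solving the 2×2 system: x ≈ -50.1, y ≈ 63.5 km.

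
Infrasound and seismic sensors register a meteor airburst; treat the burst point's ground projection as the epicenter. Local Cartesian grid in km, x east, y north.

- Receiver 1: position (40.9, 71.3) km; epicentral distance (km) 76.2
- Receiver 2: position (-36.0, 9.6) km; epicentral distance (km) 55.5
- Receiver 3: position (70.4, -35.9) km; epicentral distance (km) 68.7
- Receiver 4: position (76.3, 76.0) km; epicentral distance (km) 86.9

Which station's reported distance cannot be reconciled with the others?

Receiver 1

Solve using three stations at a time. Using Receiver 2, Receiver 3, Receiver 4 (subtract circle equations pairwise → linear system) gives (x, y) ≈ (19.5, 10.2).
Distances from that point to each station vs reported:
  Receiver 1: calculated 64.7 vs reported 76.2 → residual 11.5 km
  Receiver 2: calculated 55.5 vs reported 55.5 → residual 0.0 km
  Receiver 3: calculated 68.7 vs reported 68.7 → residual 0.0 km
  Receiver 4: calculated 86.9 vs reported 86.9 → residual 0.0 km
Receiver 2, Receiver 3, Receiver 4 are mutually consistent (residuals ≈ 0); Receiver 1 is off by 11.5 km.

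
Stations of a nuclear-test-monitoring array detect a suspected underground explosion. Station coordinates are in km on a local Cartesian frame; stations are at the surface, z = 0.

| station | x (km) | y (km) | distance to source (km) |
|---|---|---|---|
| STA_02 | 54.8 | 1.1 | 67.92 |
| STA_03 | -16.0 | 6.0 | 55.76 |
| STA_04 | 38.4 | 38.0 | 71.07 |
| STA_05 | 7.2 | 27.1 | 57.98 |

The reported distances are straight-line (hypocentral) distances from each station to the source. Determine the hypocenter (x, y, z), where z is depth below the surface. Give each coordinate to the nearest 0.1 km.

x ≈ 8.3 km, y ≈ -3.4 km, depth ≈ 49.3 km

Each station gives a sphere (x−x_i)² + (y−y_i)² + z² = d_i² (stations at z=0).
Subtracting the STA_02 sphere from STA_03 and STA_04: z² cancels, leaving linear equations in x and y:
-141.6 x + 9.8 y = -1208.30
-32.8 x + 73.8 y = -523.51
Solving: x ≈ 8.297, y ≈ -3.406 km (keep extra digits for the depth step; rounded: 8.3, -3.4).
Then from the STA_02 sphere: z² = 67.92² − (x − 54.8)² − (y − 1.1)² with x = 8.297, y = -3.406, so z ≈ 49.298 ≈ 49.3 km.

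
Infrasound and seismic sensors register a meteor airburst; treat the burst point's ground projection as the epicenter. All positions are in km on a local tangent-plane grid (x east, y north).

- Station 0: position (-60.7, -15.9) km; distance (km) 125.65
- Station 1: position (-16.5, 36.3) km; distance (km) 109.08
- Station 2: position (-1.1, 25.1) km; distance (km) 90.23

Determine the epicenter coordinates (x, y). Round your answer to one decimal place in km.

62.9 km east, -38.5 km north

Circle about each station: (x + 60.7)² + (y + 15.9)² = 125.65²; (x + 16.5)² + (y − 36.3)² = 109.08²; (x + 1.1)² + (y − 25.1)² = 90.23².
Subtracting the Station 0 equation from the Station 1 and Station 2 equations removes the quadratic terms:
88.4 x + 104.4 y = 1542.12
119.2 x + 82.0 y = 4340.39
Solving the 2×2 system: x ≈ 62.9, y ≈ -38.5 km.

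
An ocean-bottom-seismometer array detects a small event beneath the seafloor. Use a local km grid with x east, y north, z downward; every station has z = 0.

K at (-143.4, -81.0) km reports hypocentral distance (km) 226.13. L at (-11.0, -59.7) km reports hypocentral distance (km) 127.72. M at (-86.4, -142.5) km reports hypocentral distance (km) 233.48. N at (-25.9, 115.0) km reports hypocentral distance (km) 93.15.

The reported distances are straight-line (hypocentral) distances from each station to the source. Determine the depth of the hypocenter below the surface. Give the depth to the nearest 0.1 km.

Each station gives a sphere (x−x_i)² + (y−y_i)² + z² = d_i² (stations at z=0).
Subtracting the K sphere from L and M: z² cancels, leaving linear equations in x and y:
264.8 x + 42.6 y = 11382.91
114.0 x − 123.0 y = -2731.48
Solving: x ≈ 34.300, y ≈ 53.997 km (keep extra digits for the depth step; rounded: 34.3, 54.0).
Then from the K sphere: z² = 226.13² − (x + 143.4)² − (y + 81.0)² with x = 34.300, y = 53.997, so z ≈ 36.514 ≈ 36.5 km.

36.5 km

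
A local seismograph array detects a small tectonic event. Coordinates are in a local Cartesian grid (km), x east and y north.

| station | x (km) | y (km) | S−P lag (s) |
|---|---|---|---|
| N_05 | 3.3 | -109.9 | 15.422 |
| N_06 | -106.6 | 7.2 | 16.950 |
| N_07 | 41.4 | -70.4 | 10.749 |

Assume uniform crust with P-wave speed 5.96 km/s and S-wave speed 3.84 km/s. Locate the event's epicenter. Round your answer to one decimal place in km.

x ≈ 73.2 km, y ≈ 41.2 km

Distance from S−P lag: d = Δt · v_P v_S / (v_P − v_S) = Δt · (5.96·3.84)/(5.96−3.84) ≈ 10.7955·Δt.
So d_N_05 = 166.49, d_N_06 = 182.98, d_N_07 = 116.04 km.
Circle about each station: (x − 3.3)² + (y + 109.9)² = 166.49²; (x + 106.6)² + (y − 7.2)² = 182.98²; (x − 41.4)² + (y + 70.4)² = 116.04².
Subtracting the N_05 equation from the N_06 and N_07 equations removes the quadratic terms:
-219.8 x + 234.2 y = -6436.26
76.2 x + 79.0 y = 8834.86
Solving the 2×2 system: x ≈ 73.2, y ≈ 41.2 km.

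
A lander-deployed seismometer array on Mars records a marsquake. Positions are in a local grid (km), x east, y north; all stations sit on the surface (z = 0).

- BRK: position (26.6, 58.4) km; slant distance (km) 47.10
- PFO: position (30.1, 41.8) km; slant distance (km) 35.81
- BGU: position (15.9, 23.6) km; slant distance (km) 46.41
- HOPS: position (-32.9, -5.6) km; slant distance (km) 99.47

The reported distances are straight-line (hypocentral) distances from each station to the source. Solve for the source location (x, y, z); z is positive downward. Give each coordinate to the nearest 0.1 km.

x ≈ 59.2 km, y ≈ 28.4 km, depth ≈ 16.0 km

Each station gives a sphere (x−x_i)² + (y−y_i)² + z² = d_i² (stations at z=0).
Subtracting the BRK sphere from PFO and BGU: z² cancels, leaving linear equations in x and y:
7.0 x − 33.2 y = -528.82
-21.4 x − 69.6 y = -3243.83
Solving: x ≈ 59.189, y ≈ 28.408 km (keep extra digits for the depth step; rounded: 59.2, 28.4).
Then from the BRK sphere: z² = 47.10² − (x − 26.6)² − (y − 58.4)² with x = 59.189, y = 28.408, so z ≈ 16.026 ≈ 16.0 km.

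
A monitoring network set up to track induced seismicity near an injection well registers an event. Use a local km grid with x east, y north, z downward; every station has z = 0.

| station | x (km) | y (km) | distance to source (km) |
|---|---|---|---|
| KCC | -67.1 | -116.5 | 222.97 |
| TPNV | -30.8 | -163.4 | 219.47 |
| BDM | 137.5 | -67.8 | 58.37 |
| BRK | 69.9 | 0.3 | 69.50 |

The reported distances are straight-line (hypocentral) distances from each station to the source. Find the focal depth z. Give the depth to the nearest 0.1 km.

Each station gives a sphere (x−x_i)² + (y−y_i)² + z² = d_i² (stations at z=0).
Subtracting the KCC sphere from TPNV and BDM: z² cancels, leaving linear equations in x and y:
72.6 x − 93.8 y = 11122.08
409.2 x + 97.4 y = 51736.99
Solving: x ≈ 130.598, y ≈ -17.491 km (keep extra digits for the depth step; rounded: 130.6, -17.5).
Then from the KCC sphere: z² = 222.97² − (x + 67.1)² − (y + 116.5)² with x = 130.598, y = -17.491, so z ≈ 28.781 ≈ 28.8 km.

28.8 km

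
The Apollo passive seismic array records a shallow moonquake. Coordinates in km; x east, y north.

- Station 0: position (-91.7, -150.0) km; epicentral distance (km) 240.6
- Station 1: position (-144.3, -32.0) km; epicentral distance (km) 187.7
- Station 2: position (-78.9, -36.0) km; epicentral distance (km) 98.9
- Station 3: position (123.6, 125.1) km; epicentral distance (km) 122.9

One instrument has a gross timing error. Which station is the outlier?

Station 2

Solve using three stations at a time. Using Station 0, Station 1, Station 3 (subtract circle equations pairwise → linear system) gives (x, y) ≈ (16.4, 64.9).
Distances from that point to each station vs reported:
  Station 0: calculated 240.6 vs reported 240.6 → residual 0.0 km
  Station 1: calculated 187.7 vs reported 187.7 → residual 0.0 km
  Station 2: calculated 138.8 vs reported 98.9 → residual 39.9 km
  Station 3: calculated 122.9 vs reported 122.9 → residual 0.0 km
Station 0, Station 1, Station 3 are mutually consistent (residuals ≈ 0); Station 2 is off by 39.9 km.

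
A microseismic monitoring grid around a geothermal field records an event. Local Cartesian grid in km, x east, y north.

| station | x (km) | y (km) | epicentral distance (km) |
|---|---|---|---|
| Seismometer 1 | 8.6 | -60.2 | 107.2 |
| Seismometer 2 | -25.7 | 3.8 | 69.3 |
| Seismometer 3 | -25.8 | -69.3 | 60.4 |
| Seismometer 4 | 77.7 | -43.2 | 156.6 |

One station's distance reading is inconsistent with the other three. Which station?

Solve using three stations at a time. Using Seismometer 2, Seismometer 3, Seismometer 4 (subtract circle equations pairwise → linear system) gives (x, y) ≈ (-78.9, -40.6).
Distances from that point to each station vs reported:
  Seismometer 1: calculated 89.6 vs reported 107.2 → residual 17.6 km
  Seismometer 2: calculated 69.2 vs reported 69.3 → residual 0.1 km
  Seismometer 3: calculated 60.3 vs reported 60.4 → residual 0.1 km
  Seismometer 4: calculated 156.6 vs reported 156.6 → residual 0.0 km
Seismometer 2, Seismometer 3, Seismometer 4 are mutually consistent (residuals ≈ 0); Seismometer 1 is off by 17.6 km.

Seismometer 1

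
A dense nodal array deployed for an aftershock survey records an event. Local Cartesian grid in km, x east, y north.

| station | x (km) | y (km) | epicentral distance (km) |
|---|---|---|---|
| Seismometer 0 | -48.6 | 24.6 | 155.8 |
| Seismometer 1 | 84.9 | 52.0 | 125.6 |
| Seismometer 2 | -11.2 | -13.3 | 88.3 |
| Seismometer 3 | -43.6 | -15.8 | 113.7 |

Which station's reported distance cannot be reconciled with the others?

Seismometer 0

Solve using three stations at a time. Using Seismometer 1, Seismometer 2, Seismometer 3 (subtract circle equations pairwise → linear system) gives (x, y) ≈ (56.1, -70.0).
Distances from that point to each station vs reported:
  Seismometer 0: calculated 141.1 vs reported 155.8 → residual 14.7 km
  Seismometer 1: calculated 125.4 vs reported 125.6 → residual 0.2 km
  Seismometer 2: calculated 88.0 vs reported 88.3 → residual 0.3 km
  Seismometer 3: calculated 113.4 vs reported 113.7 → residual 0.3 km
Seismometer 1, Seismometer 2, Seismometer 3 are mutually consistent (residuals ≈ 0); Seismometer 0 is off by 14.7 km.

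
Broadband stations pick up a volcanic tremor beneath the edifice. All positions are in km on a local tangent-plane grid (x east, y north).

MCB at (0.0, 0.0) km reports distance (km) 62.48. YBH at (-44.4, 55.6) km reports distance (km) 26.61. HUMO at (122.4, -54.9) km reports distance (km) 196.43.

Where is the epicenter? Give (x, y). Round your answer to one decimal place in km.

Circle about each station: x² + y² = 62.48²; (x + 44.4)² + (y − 55.6)² = 26.61²; (x − 122.4)² + (y + 54.9)² = 196.43².
Subtracting the MCB equation from the YBH and HUMO equations removes the quadratic terms:
-88.8 x + 111.2 y = 8258.38
244.8 x − 109.8 y = -16685.22
Solving the 2×2 system: x ≈ -54.3, y ≈ 30.9 km.

-54.3 km east, 30.9 km north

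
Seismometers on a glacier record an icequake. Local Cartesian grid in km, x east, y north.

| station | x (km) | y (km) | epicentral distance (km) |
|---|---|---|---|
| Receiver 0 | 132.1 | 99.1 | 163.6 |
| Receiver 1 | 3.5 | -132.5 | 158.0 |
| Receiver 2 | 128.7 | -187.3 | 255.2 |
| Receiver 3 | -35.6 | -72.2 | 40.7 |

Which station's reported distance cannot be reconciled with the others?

Solve using three stations at a time. Using Receiver 0, Receiver 1, Receiver 2 (subtract circle equations pairwise → linear system) gives (x, y) ≈ (-13.5, 24.6).
Distances from that point to each station vs reported:
  Receiver 0: calculated 163.6 vs reported 163.6 → residual 0.0 km
  Receiver 1: calculated 158.0 vs reported 158.0 → residual 0.0 km
  Receiver 2: calculated 255.2 vs reported 255.2 → residual 0.0 km
  Receiver 3: calculated 99.3 vs reported 40.7 → residual 58.6 km
Receiver 0, Receiver 1, Receiver 2 are mutually consistent (residuals ≈ 0); Receiver 3 is off by 58.6 km.

Receiver 3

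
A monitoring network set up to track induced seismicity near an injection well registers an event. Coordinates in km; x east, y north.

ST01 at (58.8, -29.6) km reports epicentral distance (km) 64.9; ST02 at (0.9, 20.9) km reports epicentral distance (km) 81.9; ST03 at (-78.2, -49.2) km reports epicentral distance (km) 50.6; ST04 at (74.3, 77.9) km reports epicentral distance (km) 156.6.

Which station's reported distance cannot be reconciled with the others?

ST03

Solve using three stations at a time. Using ST01, ST02, ST04 (subtract circle equations pairwise → linear system) gives (x, y) ≈ (2.0, -61.0).
Distances from that point to each station vs reported:
  ST01: calculated 64.9 vs reported 64.9 → residual 0.0 km
  ST02: calculated 81.9 vs reported 81.9 → residual 0.0 km
  ST03: calculated 81.0 vs reported 50.6 → residual 30.4 km
  ST04: calculated 156.6 vs reported 156.6 → residual 0.0 km
ST01, ST02, ST04 are mutually consistent (residuals ≈ 0); ST03 is off by 30.4 km.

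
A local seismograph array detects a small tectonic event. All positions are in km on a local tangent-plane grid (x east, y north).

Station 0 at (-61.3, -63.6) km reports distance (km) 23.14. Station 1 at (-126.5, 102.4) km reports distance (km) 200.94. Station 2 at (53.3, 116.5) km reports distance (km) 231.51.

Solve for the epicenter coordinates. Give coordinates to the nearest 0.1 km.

Circle about each station: (x + 61.3)² + (y + 63.6)² = 23.14²; (x + 126.5)² + (y − 102.4)² = 200.94²; (x − 53.3)² + (y − 116.5)² = 231.51².
Subtracting the Station 0 equation from the Station 1 and Station 2 equations removes the quadratic terms:
-130.4 x + 332.0 y = -21156.06
229.2 x + 360.2 y = -44450.93
Solving the 2×2 system: x ≈ -58.0, y ≈ -86.5 km.

x ≈ -58.0 km, y ≈ -86.5 km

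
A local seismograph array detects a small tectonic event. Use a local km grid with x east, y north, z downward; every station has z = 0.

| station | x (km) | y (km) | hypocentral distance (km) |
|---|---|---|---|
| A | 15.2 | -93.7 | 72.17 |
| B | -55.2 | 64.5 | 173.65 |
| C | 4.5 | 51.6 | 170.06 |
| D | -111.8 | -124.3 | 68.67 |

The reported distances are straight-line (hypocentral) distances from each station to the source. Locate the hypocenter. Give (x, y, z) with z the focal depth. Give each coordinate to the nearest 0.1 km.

Each station gives a sphere (x−x_i)² + (y−y_i)² + z² = d_i² (stations at z=0).
Subtracting the A sphere from B and C: z² cancels, leaving linear equations in x and y:
-140.8 x + 316.4 y = -26749.25
-21.4 x + 290.6 y = -30039.81
Solving: x ≈ -50.703, y ≈ -107.105 km (keep extra digits for the depth step; rounded: -50.7, -107.1).
Then from the A sphere: z² = 72.17² − (x − 15.2)² − (y + 93.7)² with x = -50.703, y = -107.105, so z ≈ 26.184 ≈ 26.2 km.

x ≈ -50.7 km, y ≈ -107.1 km, depth ≈ 26.2 km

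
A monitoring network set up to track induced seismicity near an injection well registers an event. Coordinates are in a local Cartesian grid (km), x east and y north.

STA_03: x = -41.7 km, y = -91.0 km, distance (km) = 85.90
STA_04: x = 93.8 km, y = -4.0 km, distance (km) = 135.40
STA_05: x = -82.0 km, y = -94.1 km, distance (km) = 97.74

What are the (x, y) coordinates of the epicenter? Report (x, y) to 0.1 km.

-41.6 km east, -5.1 km north

Circle about each station: (x + 41.7)² + (y + 91.0)² = 85.90²; (x − 93.8)² + (y + 4.0)² = 135.40²; (x + 82.0)² + (y + 94.1)² = 97.74².
Subtracting pairs of circle equations eliminates x²+y² and gives linear equations (the radical axes):
271.0 x + 174.0 y = -12159.80
-80.6 x − 6.2 y = 3384.62
Solving the 2×2 system: x ≈ -41.6, y ≈ -5.1 km.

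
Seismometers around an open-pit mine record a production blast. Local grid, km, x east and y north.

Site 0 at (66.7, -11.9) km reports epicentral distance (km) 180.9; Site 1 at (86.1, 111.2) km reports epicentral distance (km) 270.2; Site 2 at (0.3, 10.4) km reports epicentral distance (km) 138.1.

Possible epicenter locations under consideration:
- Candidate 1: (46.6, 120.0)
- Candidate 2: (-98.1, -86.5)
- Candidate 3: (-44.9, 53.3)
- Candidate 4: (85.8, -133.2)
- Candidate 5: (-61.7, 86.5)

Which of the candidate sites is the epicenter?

For each candidate, compare |candidate − station| to the reported distance:
Candidate 1: residuals Site 0 47.5, Site 1 229.7, Site 2 19.1 → max 229.7 km
Candidate 2: residuals Site 0 0.0, Site 1 0.0, Site 2 0.0 → max 0.0 km
Candidate 3: residuals Site 0 51.6, Site 1 127.0, Site 2 75.8 → max 127.0 km
Candidate 4: residuals Site 0 58.1, Site 1 25.8, Site 2 29.0 → max 58.1 km
Candidate 5: residuals Site 0 19.1, Site 1 120.4, Site 2 39.9 → max 120.4 km
Only Candidate 2 has all residuals ≈ 0.

Candidate 2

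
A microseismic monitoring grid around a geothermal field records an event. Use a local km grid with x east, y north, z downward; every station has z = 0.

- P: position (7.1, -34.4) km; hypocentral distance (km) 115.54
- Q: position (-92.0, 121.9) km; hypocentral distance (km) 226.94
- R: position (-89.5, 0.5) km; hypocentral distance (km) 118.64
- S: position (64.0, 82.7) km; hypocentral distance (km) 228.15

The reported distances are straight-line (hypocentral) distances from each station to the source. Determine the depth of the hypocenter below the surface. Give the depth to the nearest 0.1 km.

Each station gives a sphere (x−x_i)² + (y−y_i)² + z² = d_i² (stations at z=0).
Subtracting the P sphere from Q and R: z² cancels, leaving linear equations in x and y:
-198.2 x + 312.6 y = -16062.43
-193.2 x + 69.8 y = 6050.77
Solving: x ≈ -64.704, y ≈ -92.408 km (keep extra digits for the depth step; rounded: -64.7, -92.4).
Then from the P sphere: z² = 115.54² − (x − 7.1)² − (y + 34.4)² with x = -64.704, y = -92.408, so z ≈ 69.489 ≈ 69.5 km.

69.5 km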